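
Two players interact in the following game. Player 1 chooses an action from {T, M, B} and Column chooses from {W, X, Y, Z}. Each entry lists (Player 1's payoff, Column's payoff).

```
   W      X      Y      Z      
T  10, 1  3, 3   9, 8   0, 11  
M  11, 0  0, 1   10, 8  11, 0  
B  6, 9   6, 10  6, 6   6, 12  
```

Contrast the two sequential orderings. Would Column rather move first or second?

first

If Player 1 leads: Column's best replies are T→Z, M→Y, B→Z; Player 1's induced payoffs 0, 10, 6; outcome (M, Y), payoffs (10, 8).
If Column leads: Player 1's best replies are W→M, X→B, Y→M, Z→M; Column's induced payoffs 0, 10, 8, 0; outcome (B, X), payoffs (6, 10).
Column gets 10 moving first and 8 moving second, so Column prefers to move first.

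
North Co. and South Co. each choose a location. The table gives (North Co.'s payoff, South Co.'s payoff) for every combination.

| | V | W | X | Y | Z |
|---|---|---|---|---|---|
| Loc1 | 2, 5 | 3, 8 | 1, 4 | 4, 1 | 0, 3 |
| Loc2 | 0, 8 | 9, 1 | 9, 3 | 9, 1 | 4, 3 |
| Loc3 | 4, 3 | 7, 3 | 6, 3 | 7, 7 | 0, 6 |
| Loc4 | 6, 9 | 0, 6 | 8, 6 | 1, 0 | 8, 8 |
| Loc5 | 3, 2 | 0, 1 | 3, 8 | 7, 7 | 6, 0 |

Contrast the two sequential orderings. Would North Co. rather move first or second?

If North Co. leads: South Co.'s best replies are Loc1→W, Loc2→V, Loc3→Y, Loc4→V, Loc5→X; North Co.'s induced payoffs 3, 0, 7, 6, 3; outcome (Loc3, Y), payoffs (7, 7).
If South Co. leads: North Co.'s best replies are V→Loc4, W→Loc2, X→Loc2, Y→Loc2, Z→Loc4; South Co.'s induced payoffs 9, 1, 3, 1, 8; outcome (Loc4, V), payoffs (6, 9).
North Co. gets 7 moving first and 6 moving second, so North Co. prefers to move first.

first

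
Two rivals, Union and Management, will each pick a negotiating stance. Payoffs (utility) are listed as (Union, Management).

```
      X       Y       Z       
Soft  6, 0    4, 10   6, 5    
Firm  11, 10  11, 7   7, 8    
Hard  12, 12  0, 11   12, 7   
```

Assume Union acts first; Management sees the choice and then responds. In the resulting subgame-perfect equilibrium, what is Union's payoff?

Management best-responds to each possible Union move:
- Soft: BR = Y, leader payoff 4.
- Firm: BR = X, leader payoff 11.
- Hard: BR = X, leader payoff 12.
Maximizing over 4, 11, 12, Union chooses Hard. Subgame-perfect outcome: (Hard, X) with payoffs (12, 12).

12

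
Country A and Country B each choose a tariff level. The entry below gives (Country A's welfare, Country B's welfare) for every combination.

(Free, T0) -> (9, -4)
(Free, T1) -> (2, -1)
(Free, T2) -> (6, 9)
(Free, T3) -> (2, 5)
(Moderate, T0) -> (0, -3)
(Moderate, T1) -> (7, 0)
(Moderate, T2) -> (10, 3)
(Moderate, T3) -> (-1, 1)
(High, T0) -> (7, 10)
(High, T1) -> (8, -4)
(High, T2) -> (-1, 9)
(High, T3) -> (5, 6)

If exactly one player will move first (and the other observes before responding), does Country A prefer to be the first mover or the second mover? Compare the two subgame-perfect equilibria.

If Country A leads: Country B's best replies are Free→T2, Moderate→T2, High→T0; Country A's induced payoffs 6, 10, 7; outcome (Moderate, T2), payoffs (10, 3).
If Country B leads: Country A's best replies are T0→Free, T1→High, T2→Moderate, T3→High; Country B's induced payoffs -4, -4, 3, 6; outcome (High, T3), payoffs (5, 6).
Country A gets 10 moving first and 5 moving second, so Country A prefers to move first.

first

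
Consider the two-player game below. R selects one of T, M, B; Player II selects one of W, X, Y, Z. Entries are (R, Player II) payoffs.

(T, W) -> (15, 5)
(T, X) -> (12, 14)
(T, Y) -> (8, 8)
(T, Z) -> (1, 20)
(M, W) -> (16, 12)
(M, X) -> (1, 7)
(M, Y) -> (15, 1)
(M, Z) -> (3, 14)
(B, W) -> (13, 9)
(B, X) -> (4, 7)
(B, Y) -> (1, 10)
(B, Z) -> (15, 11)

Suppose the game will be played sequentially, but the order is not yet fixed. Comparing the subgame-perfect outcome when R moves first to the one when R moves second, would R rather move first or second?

If R leads: Player II's best replies are T→Z, M→Z, B→Z; R's induced payoffs 1, 3, 15; outcome (B, Z), payoffs (15, 11).
If Player II leads: R's best replies are W→M, X→T, Y→M, Z→B; Player II's induced payoffs 12, 14, 1, 11; outcome (T, X), payoffs (12, 14).
R gets 15 moving first and 12 moving second, so R prefers to move first.

first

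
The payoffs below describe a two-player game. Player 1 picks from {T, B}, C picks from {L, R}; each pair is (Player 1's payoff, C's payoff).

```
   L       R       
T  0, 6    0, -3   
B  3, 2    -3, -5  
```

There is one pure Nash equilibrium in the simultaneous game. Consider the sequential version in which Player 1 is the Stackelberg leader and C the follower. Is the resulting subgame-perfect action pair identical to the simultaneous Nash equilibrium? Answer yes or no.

yes

Work backward from C's decision.
- T: C compares 6, -3 and picks L; Player 1 would get 0.
- B: C compares 2, -5 and picks L; Player 1 would get 3.
Maximizing over 0, 3, Player 1 chooses B. Subgame-perfect outcome: (B, L) with payoffs (3, 2).
Now find the simultaneous Nash equilibrium.
Player 1's best replies: L→B; R→T.
C's best replies: T→L; B→L.
The unique mutual best reply is (B, L), giving (3, 2).
Sequential outcome (B, L) coincides with the Nash profile (B, L).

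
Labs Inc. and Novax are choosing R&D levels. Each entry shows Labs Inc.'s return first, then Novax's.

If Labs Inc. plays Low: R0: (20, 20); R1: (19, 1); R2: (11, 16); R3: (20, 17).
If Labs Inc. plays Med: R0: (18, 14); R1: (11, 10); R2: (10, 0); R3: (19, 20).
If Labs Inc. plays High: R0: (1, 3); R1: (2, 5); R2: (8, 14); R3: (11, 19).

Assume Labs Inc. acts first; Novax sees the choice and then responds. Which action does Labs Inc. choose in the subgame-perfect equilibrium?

Novax best-responds to each possible Labs Inc. move:
- Low: Novax compares 20, 1, 16, 17 and picks R0; Labs Inc. would get 20.
- Med: Novax compares 14, 10, 0, 20 and picks R3; Labs Inc. would get 19.
- High: Novax compares 3, 5, 14, 19 and picks R3; Labs Inc. would get 11.
Labs Inc.'s induced payoffs are 20, 19, 11, so Labs Inc. commits to Low. Subgame-perfect outcome: (Low, R0) with payoffs (20, 20).

Low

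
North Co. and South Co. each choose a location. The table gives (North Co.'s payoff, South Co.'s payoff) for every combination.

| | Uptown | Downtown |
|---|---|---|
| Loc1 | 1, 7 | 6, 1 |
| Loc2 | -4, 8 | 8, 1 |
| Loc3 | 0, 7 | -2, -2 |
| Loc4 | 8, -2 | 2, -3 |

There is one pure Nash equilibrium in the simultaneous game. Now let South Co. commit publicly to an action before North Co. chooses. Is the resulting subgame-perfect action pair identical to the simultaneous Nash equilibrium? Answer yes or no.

no

Solve by backward induction (South Co. leads).
- Uptown: North Co. compares 1, -4, 0, 8 and picks Loc4; South Co. would get -2.
- Downtown: North Co. compares 6, 8, -2, 2 and picks Loc2; South Co. would get 1.
Among -2, 1, the best is 1 at Downtown. Subgame-perfect outcome: (Loc2, Downtown) with payoffs (8, 1).
Now find the simultaneous Nash equilibrium.
North Co.'s best replies: Uptown→Loc4; Downtown→Loc2.
South Co.'s best replies: Loc1→Uptown; Loc2→Uptown; Loc3→Uptown; Loc4→Uptown.
Only (Loc4, Uptown) has each player best-responding; Nash payoffs (8, -2).
Sequential outcome (Loc2, Downtown) differs from the Nash profile (Loc4, Uptown).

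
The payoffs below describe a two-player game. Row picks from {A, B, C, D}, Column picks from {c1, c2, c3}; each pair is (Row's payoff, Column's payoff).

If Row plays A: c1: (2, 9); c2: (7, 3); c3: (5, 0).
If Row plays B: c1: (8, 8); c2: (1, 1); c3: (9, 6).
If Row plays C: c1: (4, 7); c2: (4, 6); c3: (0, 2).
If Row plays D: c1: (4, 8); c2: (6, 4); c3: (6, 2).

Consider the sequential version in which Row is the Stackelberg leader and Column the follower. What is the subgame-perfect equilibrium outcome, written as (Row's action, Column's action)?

(B, c1)

Backward induction with Row moving first.
- A: BR = c1, leader payoff 2.
- B: BR = c1, leader payoff 8.
- C: BR = c1, leader payoff 4.
- D: BR = c1, leader payoff 4.
Row's induced payoffs are 2, 8, 4, 4, so Row commits to B. Subgame-perfect outcome: (B, c1) with payoffs (8, 8).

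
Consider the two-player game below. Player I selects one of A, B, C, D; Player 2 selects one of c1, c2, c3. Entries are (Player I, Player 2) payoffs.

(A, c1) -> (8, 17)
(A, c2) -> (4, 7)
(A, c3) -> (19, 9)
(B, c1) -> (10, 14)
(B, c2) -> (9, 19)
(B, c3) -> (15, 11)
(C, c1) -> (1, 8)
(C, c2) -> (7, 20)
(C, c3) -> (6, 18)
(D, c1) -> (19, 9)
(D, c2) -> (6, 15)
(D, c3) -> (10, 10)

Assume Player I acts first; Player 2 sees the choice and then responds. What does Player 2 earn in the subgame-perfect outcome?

19

Work backward from Player 2's decision.
- A: Player 2 compares 17, 7, 9 and picks c1; Player I would get 8.
- B: Player 2 compares 14, 19, 11 and picks c2; Player I would get 9.
- C: Player 2 compares 8, 20, 18 and picks c2; Player I would get 7.
- D: Player 2 compares 9, 15, 10 and picks c2; Player I would get 6.
Among 8, 9, 7, 6, the best is 9 at B. Subgame-perfect outcome: (B, c2) with payoffs (9, 19).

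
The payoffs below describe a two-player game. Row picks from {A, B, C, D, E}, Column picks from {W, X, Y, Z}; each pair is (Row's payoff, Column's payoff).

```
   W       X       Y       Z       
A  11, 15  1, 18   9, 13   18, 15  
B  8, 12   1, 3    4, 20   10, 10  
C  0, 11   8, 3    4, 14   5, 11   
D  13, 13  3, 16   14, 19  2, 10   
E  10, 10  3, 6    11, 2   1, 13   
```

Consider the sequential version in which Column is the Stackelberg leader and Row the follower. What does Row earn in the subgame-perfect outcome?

14

Row best-responds to each possible Column move:
- W: BR = D, leader payoff 13.
- X: BR = C, leader payoff 3.
- Y: BR = D, leader payoff 19.
- Z: BR = A, leader payoff 15.
Among 13, 3, 19, 15, the best is 19 at Y. Subgame-perfect outcome: (D, Y) with payoffs (14, 19).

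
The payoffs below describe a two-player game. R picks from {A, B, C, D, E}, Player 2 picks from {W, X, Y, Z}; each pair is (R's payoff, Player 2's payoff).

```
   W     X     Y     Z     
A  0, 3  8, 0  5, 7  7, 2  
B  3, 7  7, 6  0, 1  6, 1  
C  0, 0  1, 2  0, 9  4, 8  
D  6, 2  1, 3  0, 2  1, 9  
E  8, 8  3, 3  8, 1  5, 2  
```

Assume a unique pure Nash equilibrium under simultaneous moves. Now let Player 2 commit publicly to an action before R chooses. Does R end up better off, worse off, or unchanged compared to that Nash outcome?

Work backward from R's decision.
- W: BR = E, leader payoff 8.
- X: BR = A, leader payoff 0.
- Y: BR = E, leader payoff 1.
- Z: BR = A, leader payoff 2.
Player 2's induced payoffs are 8, 0, 1, 2, so Player 2 commits to W. Subgame-perfect outcome: (E, W) with payoffs (8, 8).
Now find the simultaneous Nash equilibrium.
R's best replies: W→E; X→A; Y→E; Z→A.
Player 2's best replies: A→Y; B→W; C→Y; D→Z; E→W.
Only (E, W) has each player best-responding; Nash payoffs (8, 8).
R earns 8 sequentially versus 8 at the Nash outcome: unchanged.

unchanged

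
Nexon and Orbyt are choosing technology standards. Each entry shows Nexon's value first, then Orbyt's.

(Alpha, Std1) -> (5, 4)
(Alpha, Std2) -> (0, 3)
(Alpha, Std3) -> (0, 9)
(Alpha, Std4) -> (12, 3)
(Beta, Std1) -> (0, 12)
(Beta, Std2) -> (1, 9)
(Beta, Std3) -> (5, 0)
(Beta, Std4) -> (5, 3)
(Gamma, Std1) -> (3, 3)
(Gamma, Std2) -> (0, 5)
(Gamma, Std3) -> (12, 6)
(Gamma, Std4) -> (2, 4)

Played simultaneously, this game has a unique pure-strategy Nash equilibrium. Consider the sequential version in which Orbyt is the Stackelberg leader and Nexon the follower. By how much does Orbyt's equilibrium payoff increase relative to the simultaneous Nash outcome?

3

Nexon best-responds to each possible Orbyt move:
- Std1: BR = Alpha, leader payoff 4.
- Std2: BR = Beta, leader payoff 9.
- Std3: BR = Gamma, leader payoff 6.
- Std4: BR = Alpha, leader payoff 3.
Among 4, 9, 6, 3, the best is 9 at Std2. Subgame-perfect outcome: (Beta, Std2) with payoffs (1, 9).
For the simultaneous game, intersect best replies.
Nexon's best replies: Std1→Alpha; Std2→Beta; Std3→Gamma; Std4→Alpha.
Orbyt's best replies: Alpha→Std3; Beta→Std1; Gamma→Std3.
The unique mutual best reply is (Gamma, Std3), giving (12, 6).
Orbyt's commitment gain: 9 − 6 = 3.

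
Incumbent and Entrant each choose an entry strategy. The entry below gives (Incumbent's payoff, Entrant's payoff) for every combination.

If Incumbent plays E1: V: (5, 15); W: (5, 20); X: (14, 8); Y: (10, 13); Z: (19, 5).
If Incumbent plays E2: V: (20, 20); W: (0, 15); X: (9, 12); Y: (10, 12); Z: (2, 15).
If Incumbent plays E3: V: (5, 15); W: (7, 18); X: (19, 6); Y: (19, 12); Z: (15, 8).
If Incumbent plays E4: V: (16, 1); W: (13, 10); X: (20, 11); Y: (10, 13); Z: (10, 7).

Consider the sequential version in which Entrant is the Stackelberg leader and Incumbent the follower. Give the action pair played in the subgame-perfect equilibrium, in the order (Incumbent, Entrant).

(E2, V)

Solve by backward induction (Entrant leads).
- V → Incumbent plays E2 (best of 5, 20, 5, 16); Entrant gets 20.
- W → Incumbent plays E4 (best of 5, 0, 7, 13); Entrant gets 10.
- X → Incumbent plays E4 (best of 14, 9, 19, 20); Entrant gets 11.
- Y → Incumbent plays E3 (best of 10, 10, 19, 10); Entrant gets 12.
- Z → Incumbent plays E1 (best of 19, 2, 15, 10); Entrant gets 5.
Entrant's induced payoffs are 20, 10, 11, 12, 5, so Entrant commits to V. Subgame-perfect outcome: (E2, V) with payoffs (20, 20).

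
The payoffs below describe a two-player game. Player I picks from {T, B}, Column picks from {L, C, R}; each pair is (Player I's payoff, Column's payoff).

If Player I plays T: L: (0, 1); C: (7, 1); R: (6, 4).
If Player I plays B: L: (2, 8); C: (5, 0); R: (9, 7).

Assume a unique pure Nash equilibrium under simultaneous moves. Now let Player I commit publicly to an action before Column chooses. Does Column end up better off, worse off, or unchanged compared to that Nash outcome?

Backward induction with Player I moving first.
- T: Column compares 1, 1, 4 and picks R; Player I would get 6.
- B: Column compares 8, 0, 7 and picks L; Player I would get 2.
Maximizing over 6, 2, Player I chooses T. Subgame-perfect outcome: (T, R) with payoffs (6, 4).
Now find the simultaneous Nash equilibrium.
Player I's best replies: L→B; C→T; R→B.
Column's best replies: T→R; B→L.
The unique mutual best reply is (B, L), giving (2, 8).
Column earns 4 sequentially versus 8 at the Nash outcome: worse off.

worse off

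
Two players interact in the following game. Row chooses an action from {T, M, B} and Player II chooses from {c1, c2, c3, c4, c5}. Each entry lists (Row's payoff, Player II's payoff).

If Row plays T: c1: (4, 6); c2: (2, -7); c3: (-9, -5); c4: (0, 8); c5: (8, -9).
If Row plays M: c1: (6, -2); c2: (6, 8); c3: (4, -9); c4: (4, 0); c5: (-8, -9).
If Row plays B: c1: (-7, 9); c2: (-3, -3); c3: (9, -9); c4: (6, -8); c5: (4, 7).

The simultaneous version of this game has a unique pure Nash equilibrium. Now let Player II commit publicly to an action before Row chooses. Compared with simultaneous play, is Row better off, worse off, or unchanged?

unchanged

Backward induction with Player II moving first.
- c1: Row compares 4, 6, -7 and picks M; Player II would get -2.
- c2: Row compares 2, 6, -3 and picks M; Player II would get 8.
- c3: Row compares -9, 4, 9 and picks B; Player II would get -9.
- c4: Row compares 0, 4, 6 and picks B; Player II would get -8.
- c5: Row compares 8, -8, 4 and picks T; Player II would get -9.
Among -2, 8, -9, -8, -9, the best is 8 at c2. Subgame-perfect outcome: (M, c2) with payoffs (6, 8).
For the simultaneous game, intersect best replies.
Row's best replies: c1→M; c2→M; c3→B; c4→B; c5→T.
Player II's best replies: T→c4; M→c2; B→c1.
The unique mutual best reply is (M, c2), giving (6, 8).
Row earns 6 sequentially versus 6 at the Nash outcome: unchanged.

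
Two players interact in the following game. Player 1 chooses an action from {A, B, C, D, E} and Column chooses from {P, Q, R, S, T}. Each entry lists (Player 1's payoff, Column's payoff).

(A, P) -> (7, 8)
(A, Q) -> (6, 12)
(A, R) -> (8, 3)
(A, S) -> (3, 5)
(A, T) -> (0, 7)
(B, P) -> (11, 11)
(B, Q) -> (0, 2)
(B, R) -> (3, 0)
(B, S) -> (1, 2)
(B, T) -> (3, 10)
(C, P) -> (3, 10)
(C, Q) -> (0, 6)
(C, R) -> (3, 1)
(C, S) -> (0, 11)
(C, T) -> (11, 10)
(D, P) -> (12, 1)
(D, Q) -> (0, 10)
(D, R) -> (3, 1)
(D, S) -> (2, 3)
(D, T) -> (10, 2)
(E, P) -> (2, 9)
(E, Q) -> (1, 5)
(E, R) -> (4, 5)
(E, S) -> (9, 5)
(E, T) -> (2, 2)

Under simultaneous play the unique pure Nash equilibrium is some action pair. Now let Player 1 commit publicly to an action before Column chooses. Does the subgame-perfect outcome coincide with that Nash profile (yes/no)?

Column best-responds to each possible Player 1 move:
- A: Column compares 8, 12, 3, 5, 7 and picks Q; Player 1 would get 6.
- B: Column compares 11, 2, 0, 2, 10 and picks P; Player 1 would get 11.
- C: Column compares 10, 6, 1, 11, 10 and picks S; Player 1 would get 0.
- D: Column compares 1, 10, 1, 3, 2 and picks Q; Player 1 would get 0.
- E: Column compares 9, 5, 5, 5, 2 and picks P; Player 1 would get 2.
Among 6, 11, 0, 0, 2, the best is 11 at B. Subgame-perfect outcome: (B, P) with payoffs (11, 11).
For the simultaneous game, intersect best replies.
Player 1's best replies: P→D; Q→A; R→A; S→E; T→C.
Column's best replies: A→Q; B→P; C→S; D→Q; E→P.
Only (A, Q) has each player best-responding; Nash payoffs (6, 12).
Sequential outcome (B, P) differs from the Nash profile (A, Q).

no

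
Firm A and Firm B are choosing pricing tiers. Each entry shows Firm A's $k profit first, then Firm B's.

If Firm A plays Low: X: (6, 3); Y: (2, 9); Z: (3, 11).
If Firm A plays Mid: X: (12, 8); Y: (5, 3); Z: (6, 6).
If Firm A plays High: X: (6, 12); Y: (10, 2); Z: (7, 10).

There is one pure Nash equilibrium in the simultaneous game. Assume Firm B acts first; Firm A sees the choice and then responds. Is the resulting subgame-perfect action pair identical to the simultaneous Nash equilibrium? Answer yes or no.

Firm A best-responds to each possible Firm B move:
- X: BR = Mid, leader payoff 8.
- Y: BR = High, leader payoff 2.
- Z: BR = High, leader payoff 10.
Among 8, 2, 10, the best is 10 at Z. Subgame-perfect outcome: (High, Z) with payoffs (7, 10).
Under simultaneous play:
Firm A's best replies: X→Mid; Y→High; Z→High.
Firm B's best replies: Low→Z; Mid→X; High→X.
Only (Mid, X) has each player best-responding; Nash payoffs (12, 8).
Sequential outcome (High, Z) differs from the Nash profile (Mid, X).

no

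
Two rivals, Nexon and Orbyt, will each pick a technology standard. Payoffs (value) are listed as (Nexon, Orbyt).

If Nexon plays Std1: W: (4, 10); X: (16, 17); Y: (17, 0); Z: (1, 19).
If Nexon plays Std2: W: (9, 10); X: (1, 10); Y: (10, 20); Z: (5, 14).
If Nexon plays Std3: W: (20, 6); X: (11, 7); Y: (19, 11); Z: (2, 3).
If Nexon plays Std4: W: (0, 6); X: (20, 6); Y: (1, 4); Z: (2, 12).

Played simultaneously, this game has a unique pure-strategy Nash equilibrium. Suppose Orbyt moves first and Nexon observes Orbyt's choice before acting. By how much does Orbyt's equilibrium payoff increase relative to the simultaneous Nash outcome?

3

Backward induction with Orbyt moving first.
- W: Nexon compares 4, 9, 20, 0 and picks Std3; Orbyt would get 6.
- X: Nexon compares 16, 1, 11, 20 and picks Std4; Orbyt would get 6.
- Y: Nexon compares 17, 10, 19, 1 and picks Std3; Orbyt would get 11.
- Z: Nexon compares 1, 5, 2, 2 and picks Std2; Orbyt would get 14.
Orbyt's induced payoffs are 6, 6, 11, 14, so Orbyt commits to Z. Subgame-perfect outcome: (Std2, Z) with payoffs (5, 14).
Now find the simultaneous Nash equilibrium.
Nexon's best replies: W→Std3; X→Std4; Y→Std3; Z→Std2.
Orbyt's best replies: Std1→Z; Std2→Y; Std3→Y; Std4→Z.
Only (Std3, Y) has each player best-responding; Nash payoffs (19, 11).
Orbyt's commitment gain: 14 − 11 = 3.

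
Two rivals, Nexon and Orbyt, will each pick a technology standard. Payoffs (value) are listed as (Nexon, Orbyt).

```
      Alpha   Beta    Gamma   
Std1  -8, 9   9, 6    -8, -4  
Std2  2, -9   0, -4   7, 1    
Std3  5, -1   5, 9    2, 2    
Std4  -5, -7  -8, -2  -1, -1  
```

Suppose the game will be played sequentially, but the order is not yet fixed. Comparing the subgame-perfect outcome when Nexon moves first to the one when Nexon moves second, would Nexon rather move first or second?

If Nexon leads: Orbyt's best replies are Std1→Alpha, Std2→Gamma, Std3→Beta, Std4→Gamma; Nexon's induced payoffs -8, 7, 5, -1; outcome (Std2, Gamma), payoffs (7, 1).
If Orbyt leads: Nexon's best replies are Alpha→Std3, Beta→Std1, Gamma→Std2; Orbyt's induced payoffs -1, 6, 1; outcome (Std1, Beta), payoffs (9, 6).
Nexon gets 7 moving first and 9 moving second, so Nexon prefers to move second.

second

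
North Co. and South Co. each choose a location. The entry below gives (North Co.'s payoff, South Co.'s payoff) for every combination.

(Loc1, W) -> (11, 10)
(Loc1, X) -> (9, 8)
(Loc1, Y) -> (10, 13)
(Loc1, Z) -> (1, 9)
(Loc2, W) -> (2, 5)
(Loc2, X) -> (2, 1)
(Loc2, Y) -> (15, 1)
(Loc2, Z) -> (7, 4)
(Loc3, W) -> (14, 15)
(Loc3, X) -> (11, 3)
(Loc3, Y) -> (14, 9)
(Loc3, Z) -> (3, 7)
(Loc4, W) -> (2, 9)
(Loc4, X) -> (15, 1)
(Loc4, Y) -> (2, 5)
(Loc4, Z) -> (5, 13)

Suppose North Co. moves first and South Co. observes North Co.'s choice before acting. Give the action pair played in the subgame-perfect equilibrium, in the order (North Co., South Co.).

(Loc3, W)

South Co. best-responds to each possible North Co. move:
- Loc1: South Co. compares 10, 8, 13, 9 and picks Y; North Co. would get 10.
- Loc2: South Co. compares 5, 1, 1, 4 and picks W; North Co. would get 2.
- Loc3: South Co. compares 15, 3, 9, 7 and picks W; North Co. would get 14.
- Loc4: South Co. compares 9, 1, 5, 13 and picks Z; North Co. would get 5.
Maximizing over 10, 2, 14, 5, North Co. chooses Loc3. Subgame-perfect outcome: (Loc3, W) with payoffs (14, 15).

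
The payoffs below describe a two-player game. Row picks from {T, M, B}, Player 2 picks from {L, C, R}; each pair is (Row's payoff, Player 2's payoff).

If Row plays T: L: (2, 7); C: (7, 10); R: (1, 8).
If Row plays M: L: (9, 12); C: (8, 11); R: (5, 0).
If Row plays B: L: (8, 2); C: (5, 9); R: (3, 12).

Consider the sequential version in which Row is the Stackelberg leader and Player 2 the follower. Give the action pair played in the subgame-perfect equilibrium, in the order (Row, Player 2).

(M, L)

Work backward from Player 2's decision.
- T: Player 2 compares 7, 10, 8 and picks C; Row would get 7.
- M: Player 2 compares 12, 11, 0 and picks L; Row would get 9.
- B: Player 2 compares 2, 9, 12 and picks R; Row would get 3.
Maximizing over 7, 9, 3, Row chooses M. Subgame-perfect outcome: (M, L) with payoffs (9, 12).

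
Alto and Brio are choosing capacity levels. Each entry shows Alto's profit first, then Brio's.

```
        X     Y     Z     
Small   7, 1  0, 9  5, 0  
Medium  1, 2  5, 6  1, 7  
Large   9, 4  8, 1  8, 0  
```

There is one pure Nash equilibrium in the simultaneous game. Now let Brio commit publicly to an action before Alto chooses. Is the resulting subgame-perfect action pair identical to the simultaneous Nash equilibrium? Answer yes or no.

yes

Alto best-responds to each possible Brio move:
- X → Alto plays Large (best of 7, 1, 9); Brio gets 4.
- Y → Alto plays Large (best of 0, 5, 8); Brio gets 1.
- Z → Alto plays Large (best of 5, 1, 8); Brio gets 0.
Brio's induced payoffs are 4, 1, 0, so Brio commits to X. Subgame-perfect outcome: (Large, X) with payoffs (9, 4).
Now find the simultaneous Nash equilibrium.
Alto's best replies: X→Large; Y→Large; Z→Large.
Brio's best replies: Small→Y; Medium→Z; Large→X.
Only (Large, X) has each player best-responding; Nash payoffs (9, 4).
Sequential outcome (Large, X) coincides with the Nash profile (Large, X).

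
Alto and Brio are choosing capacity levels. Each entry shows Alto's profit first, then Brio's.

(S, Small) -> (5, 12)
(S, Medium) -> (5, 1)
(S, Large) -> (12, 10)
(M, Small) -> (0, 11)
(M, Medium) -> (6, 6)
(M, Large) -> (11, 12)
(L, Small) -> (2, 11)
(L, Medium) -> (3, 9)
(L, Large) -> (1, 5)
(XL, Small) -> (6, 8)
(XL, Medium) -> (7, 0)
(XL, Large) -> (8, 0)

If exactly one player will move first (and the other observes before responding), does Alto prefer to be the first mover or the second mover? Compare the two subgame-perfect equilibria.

second

If Alto leads: Brio's best replies are S→Small, M→Large, L→Small, XL→Small; Alto's induced payoffs 5, 11, 2, 6; outcome (M, Large), payoffs (11, 12).
If Brio leads: Alto's best replies are Small→XL, Medium→XL, Large→S; Brio's induced payoffs 8, 0, 10; outcome (S, Large), payoffs (12, 10).
Alto gets 11 moving first and 12 moving second, so Alto prefers to move second.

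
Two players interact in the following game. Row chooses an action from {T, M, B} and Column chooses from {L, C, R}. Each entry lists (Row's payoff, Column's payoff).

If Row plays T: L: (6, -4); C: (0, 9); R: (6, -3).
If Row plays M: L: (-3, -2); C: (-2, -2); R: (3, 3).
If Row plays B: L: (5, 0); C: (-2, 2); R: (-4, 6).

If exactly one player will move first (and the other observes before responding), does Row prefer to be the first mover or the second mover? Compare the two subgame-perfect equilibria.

If Row leads: Column's best replies are T→C, M→R, B→R; Row's induced payoffs 0, 3, -4; outcome (M, R), payoffs (3, 3).
If Column leads: Row's best replies are L→T, C→T, R→T; Column's induced payoffs -4, 9, -3; outcome (T, C), payoffs (0, 9).
Row gets 3 moving first and 0 moving second, so Row prefers to move first.

first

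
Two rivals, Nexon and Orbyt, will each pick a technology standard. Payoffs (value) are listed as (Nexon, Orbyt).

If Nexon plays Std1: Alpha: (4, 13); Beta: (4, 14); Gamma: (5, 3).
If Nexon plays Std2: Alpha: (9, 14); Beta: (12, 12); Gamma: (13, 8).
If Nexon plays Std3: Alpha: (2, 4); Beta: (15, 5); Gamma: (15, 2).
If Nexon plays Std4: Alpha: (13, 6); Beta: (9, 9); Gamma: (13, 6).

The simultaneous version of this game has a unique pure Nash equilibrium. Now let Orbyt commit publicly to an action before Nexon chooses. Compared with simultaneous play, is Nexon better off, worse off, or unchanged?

Work backward from Nexon's decision.
- Alpha → Nexon plays Std4 (best of 4, 9, 2, 13); Orbyt gets 6.
- Beta → Nexon plays Std3 (best of 4, 12, 15, 9); Orbyt gets 5.
- Gamma → Nexon plays Std3 (best of 5, 13, 15, 13); Orbyt gets 2.
Orbyt's induced payoffs are 6, 5, 2, so Orbyt commits to Alpha. Subgame-perfect outcome: (Std4, Alpha) with payoffs (13, 6).
For the simultaneous game, intersect best replies.
Nexon's best replies: Alpha→Std4; Beta→Std3; Gamma→Std3.
Orbyt's best replies: Std1→Beta; Std2→Alpha; Std3→Beta; Std4→Beta.
Only (Std3, Beta) has each player best-responding; Nash payoffs (15, 5).
Nexon earns 13 sequentially versus 15 at the Nash outcome: worse off.

worse off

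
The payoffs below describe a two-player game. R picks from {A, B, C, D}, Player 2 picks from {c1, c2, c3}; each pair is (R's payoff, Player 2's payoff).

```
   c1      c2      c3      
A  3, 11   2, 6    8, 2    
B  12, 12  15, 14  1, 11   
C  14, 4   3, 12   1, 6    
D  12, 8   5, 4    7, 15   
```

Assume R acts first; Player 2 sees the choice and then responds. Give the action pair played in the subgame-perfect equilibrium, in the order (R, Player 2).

Solve by backward induction (R leads).
- A: Player 2 compares 11, 6, 2 and picks c1; R would get 3.
- B: Player 2 compares 12, 14, 11 and picks c2; R would get 15.
- C: Player 2 compares 4, 12, 6 and picks c2; R would get 3.
- D: Player 2 compares 8, 4, 15 and picks c3; R would get 7.
Among 3, 15, 3, 7, the best is 15 at B. Subgame-perfect outcome: (B, c2) with payoffs (15, 14).

(B, c2)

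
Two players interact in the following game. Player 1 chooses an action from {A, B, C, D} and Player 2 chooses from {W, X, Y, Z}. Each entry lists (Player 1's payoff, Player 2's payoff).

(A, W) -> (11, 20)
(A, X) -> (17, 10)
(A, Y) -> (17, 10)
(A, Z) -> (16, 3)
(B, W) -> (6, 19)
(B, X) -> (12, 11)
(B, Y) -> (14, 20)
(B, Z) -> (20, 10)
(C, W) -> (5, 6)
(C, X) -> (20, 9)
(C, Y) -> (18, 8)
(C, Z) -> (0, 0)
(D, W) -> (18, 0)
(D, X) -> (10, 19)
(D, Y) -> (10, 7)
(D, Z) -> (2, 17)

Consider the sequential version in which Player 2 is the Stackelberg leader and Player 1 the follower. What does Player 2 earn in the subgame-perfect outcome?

10

Backward induction with Player 2 moving first.
- W: Player 1 compares 11, 6, 5, 18 and picks D; Player 2 would get 0.
- X: Player 1 compares 17, 12, 20, 10 and picks C; Player 2 would get 9.
- Y: Player 1 compares 17, 14, 18, 10 and picks C; Player 2 would get 8.
- Z: Player 1 compares 16, 20, 0, 2 and picks B; Player 2 would get 10.
Player 2's induced payoffs are 0, 9, 8, 10, so Player 2 commits to Z. Subgame-perfect outcome: (B, Z) with payoffs (20, 10).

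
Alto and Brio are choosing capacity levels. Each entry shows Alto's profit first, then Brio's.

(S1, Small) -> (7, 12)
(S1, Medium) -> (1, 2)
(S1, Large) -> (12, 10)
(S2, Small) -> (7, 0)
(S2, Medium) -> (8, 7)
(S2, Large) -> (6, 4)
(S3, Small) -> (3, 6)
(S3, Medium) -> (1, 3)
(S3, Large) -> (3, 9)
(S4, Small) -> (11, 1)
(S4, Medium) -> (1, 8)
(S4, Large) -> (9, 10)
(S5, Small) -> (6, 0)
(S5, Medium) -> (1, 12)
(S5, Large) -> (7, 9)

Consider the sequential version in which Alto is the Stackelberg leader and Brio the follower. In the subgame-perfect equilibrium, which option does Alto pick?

S4

Work backward from Brio's decision.
- S1: Brio compares 12, 2, 10 and picks Small; Alto would get 7.
- S2: Brio compares 0, 7, 4 and picks Medium; Alto would get 8.
- S3: Brio compares 6, 3, 9 and picks Large; Alto would get 3.
- S4: Brio compares 1, 8, 10 and picks Large; Alto would get 9.
- S5: Brio compares 0, 12, 9 and picks Medium; Alto would get 1.
Among 7, 8, 3, 9, 1, the best is 9 at S4. Subgame-perfect outcome: (S4, Large) with payoffs (9, 10).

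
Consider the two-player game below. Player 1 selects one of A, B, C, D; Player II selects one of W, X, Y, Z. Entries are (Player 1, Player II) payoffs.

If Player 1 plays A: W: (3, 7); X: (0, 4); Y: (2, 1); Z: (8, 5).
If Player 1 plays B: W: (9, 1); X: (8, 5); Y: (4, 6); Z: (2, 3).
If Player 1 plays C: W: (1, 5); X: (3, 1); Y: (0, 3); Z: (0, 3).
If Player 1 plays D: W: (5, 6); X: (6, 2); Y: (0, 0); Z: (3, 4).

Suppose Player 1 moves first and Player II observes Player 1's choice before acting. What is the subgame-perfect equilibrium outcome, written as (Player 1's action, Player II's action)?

Solve by backward induction (Player 1 leads).
- A → Player II plays W (best of 7, 4, 1, 5); Player 1 gets 3.
- B → Player II plays Y (best of 1, 5, 6, 3); Player 1 gets 4.
- C → Player II plays W (best of 5, 1, 3, 3); Player 1 gets 1.
- D → Player II plays W (best of 6, 2, 0, 4); Player 1 gets 5.
Player 1's induced payoffs are 3, 4, 1, 5, so Player 1 commits to D. Subgame-perfect outcome: (D, W) with payoffs (5, 6).

(D, W)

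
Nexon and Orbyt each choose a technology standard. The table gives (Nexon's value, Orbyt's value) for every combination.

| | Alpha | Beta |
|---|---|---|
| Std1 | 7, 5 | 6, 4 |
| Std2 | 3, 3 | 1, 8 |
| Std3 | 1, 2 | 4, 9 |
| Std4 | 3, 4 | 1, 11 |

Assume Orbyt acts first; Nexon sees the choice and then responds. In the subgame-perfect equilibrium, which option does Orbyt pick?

Solve by backward induction (Orbyt leads).
- Alpha → Nexon plays Std1 (best of 7, 3, 1, 3); Orbyt gets 5.
- Beta → Nexon plays Std1 (best of 6, 1, 4, 1); Orbyt gets 4.
Maximizing over 5, 4, Orbyt chooses Alpha. Subgame-perfect outcome: (Std1, Alpha) with payoffs (7, 5).

Alpha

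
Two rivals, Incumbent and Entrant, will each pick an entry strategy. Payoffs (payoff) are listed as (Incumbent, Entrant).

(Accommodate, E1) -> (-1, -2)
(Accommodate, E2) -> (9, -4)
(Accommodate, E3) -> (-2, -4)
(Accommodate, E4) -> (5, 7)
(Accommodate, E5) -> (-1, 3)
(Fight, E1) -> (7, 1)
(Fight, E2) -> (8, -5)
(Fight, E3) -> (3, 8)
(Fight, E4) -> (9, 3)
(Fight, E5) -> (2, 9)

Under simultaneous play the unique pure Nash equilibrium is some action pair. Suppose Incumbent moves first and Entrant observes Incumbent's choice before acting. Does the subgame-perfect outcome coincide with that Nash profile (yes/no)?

no

Solve by backward induction (Incumbent leads).
- Accommodate → Entrant plays E4 (best of -2, -4, -4, 7, 3); Incumbent gets 5.
- Fight → Entrant plays E5 (best of 1, -5, 8, 3, 9); Incumbent gets 2.
Maximizing over 5, 2, Incumbent chooses Accommodate. Subgame-perfect outcome: (Accommodate, E4) with payoffs (5, 7).
Now find the simultaneous Nash equilibrium.
Incumbent's best replies: E1→Fight; E2→Accommodate; E3→Fight; E4→Fight; E5→Fight.
Entrant's best replies: Accommodate→E4; Fight→E5.
The unique mutual best reply is (Fight, E5), giving (2, 9).
Sequential outcome (Accommodate, E4) differs from the Nash profile (Fight, E5).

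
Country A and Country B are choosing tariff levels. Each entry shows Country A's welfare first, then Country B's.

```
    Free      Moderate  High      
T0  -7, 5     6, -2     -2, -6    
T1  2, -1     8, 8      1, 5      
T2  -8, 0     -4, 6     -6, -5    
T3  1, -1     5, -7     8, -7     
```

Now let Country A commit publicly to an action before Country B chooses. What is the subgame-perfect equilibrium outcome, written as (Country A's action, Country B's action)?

(T1, Moderate)

Work backward from Country B's decision.
- T0 → Country B plays Free (best of 5, -2, -6); Country A gets -7.
- T1 → Country B plays Moderate (best of -1, 8, 5); Country A gets 8.
- T2 → Country B plays Moderate (best of 0, 6, -5); Country A gets -4.
- T3 → Country B plays Free (best of -1, -7, -7); Country A gets 1.
Among -7, 8, -4, 1, the best is 8 at T1. Subgame-perfect outcome: (T1, Moderate) with payoffs (8, 8).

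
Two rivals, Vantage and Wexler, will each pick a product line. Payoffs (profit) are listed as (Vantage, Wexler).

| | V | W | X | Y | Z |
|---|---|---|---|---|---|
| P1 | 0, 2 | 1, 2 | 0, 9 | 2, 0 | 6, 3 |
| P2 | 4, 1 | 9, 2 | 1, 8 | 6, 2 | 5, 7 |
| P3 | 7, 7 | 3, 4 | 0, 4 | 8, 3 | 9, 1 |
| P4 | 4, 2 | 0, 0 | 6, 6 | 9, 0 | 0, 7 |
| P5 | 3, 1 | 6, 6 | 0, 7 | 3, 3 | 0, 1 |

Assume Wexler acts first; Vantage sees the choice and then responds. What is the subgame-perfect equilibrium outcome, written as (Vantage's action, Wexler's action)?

(P3, V)

Work backward from Vantage's decision.
- V: Vantage compares 0, 4, 7, 4, 3 and picks P3; Wexler would get 7.
- W: Vantage compares 1, 9, 3, 0, 6 and picks P2; Wexler would get 2.
- X: Vantage compares 0, 1, 0, 6, 0 and picks P4; Wexler would get 6.
- Y: Vantage compares 2, 6, 8, 9, 3 and picks P4; Wexler would get 0.
- Z: Vantage compares 6, 5, 9, 0, 0 and picks P3; Wexler would get 1.
Maximizing over 7, 2, 6, 0, 1, Wexler chooses V. Subgame-perfect outcome: (P3, V) with payoffs (7, 7).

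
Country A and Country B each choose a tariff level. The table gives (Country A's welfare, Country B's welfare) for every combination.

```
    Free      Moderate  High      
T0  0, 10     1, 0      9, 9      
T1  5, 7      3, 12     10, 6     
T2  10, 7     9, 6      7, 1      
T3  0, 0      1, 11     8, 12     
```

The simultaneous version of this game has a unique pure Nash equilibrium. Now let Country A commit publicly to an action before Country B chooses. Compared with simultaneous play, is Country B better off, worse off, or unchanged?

unchanged

Country B best-responds to each possible Country A move:
- T0: BR = Free, leader payoff 0.
- T1: BR = Moderate, leader payoff 3.
- T2: BR = Free, leader payoff 10.
- T3: BR = High, leader payoff 8.
Country A's induced payoffs are 0, 3, 10, 8, so Country A commits to T2. Subgame-perfect outcome: (T2, Free) with payoffs (10, 7).
For the simultaneous game, intersect best replies.
Country A's best replies: Free→T2; Moderate→T2; High→T1.
Country B's best replies: T0→Free; T1→Moderate; T2→Free; T3→High.
The unique mutual best reply is (T2, Free), giving (10, 7).
Country B earns 7 sequentially versus 7 at the Nash outcome: unchanged.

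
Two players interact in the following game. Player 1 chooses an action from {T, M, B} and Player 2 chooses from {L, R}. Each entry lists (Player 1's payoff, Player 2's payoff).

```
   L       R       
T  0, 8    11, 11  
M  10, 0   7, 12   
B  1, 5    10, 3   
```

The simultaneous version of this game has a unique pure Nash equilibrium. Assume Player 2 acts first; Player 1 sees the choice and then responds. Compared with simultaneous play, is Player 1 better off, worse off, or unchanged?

Backward induction with Player 2 moving first.
- L → Player 1 plays M (best of 0, 10, 1); Player 2 gets 0.
- R → Player 1 plays T (best of 11, 7, 10); Player 2 gets 11.
Maximizing over 0, 11, Player 2 chooses R. Subgame-perfect outcome: (T, R) with payoffs (11, 11).
Now find the simultaneous Nash equilibrium.
Player 1's best replies: L→M; R→T.
Player 2's best replies: T→R; M→R; B→L.
Only (T, R) has each player best-responding; Nash payoffs (11, 11).
Player 1 earns 11 sequentially versus 11 at the Nash outcome: unchanged.

unchanged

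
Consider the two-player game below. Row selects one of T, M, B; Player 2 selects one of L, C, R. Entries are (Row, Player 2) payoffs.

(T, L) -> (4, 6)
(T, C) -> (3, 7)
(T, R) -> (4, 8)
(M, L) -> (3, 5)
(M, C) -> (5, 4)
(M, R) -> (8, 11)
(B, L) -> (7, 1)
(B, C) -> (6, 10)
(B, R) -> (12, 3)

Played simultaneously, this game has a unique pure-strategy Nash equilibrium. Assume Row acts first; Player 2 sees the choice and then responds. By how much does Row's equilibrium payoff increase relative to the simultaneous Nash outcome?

2

Player 2 best-responds to each possible Row move:
- T → Player 2 plays R (best of 6, 7, 8); Row gets 4.
- M → Player 2 plays R (best of 5, 4, 11); Row gets 8.
- B → Player 2 plays C (best of 1, 10, 3); Row gets 6.
Maximizing over 4, 8, 6, Row chooses M. Subgame-perfect outcome: (M, R) with payoffs (8, 11).
Now find the simultaneous Nash equilibrium.
Row's best replies: L→B; C→B; R→B.
Player 2's best replies: T→R; M→R; B→C.
Only (B, C) has each player best-responding; Nash payoffs (6, 10).
Row's commitment gain: 8 − 6 = 2.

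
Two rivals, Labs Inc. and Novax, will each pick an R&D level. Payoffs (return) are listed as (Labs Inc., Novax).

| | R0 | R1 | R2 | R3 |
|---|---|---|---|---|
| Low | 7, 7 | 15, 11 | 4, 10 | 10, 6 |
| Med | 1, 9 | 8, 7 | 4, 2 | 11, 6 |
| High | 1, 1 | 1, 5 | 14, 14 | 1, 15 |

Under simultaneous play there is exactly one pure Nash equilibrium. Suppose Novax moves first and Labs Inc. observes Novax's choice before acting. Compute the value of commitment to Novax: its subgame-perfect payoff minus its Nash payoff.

Work backward from Labs Inc.'s decision.
- R0: Labs Inc. compares 7, 1, 1 and picks Low; Novax would get 7.
- R1: Labs Inc. compares 15, 8, 1 and picks Low; Novax would get 11.
- R2: Labs Inc. compares 4, 4, 14 and picks High; Novax would get 14.
- R3: Labs Inc. compares 10, 11, 1 and picks Med; Novax would get 6.
Maximizing over 7, 11, 14, 6, Novax chooses R2. Subgame-perfect outcome: (High, R2) with payoffs (14, 14).
Under simultaneous play:
Labs Inc.'s best replies: R0→Low; R1→Low; R2→High; R3→Med.
Novax's best replies: Low→R1; Med→R0; High→R3.
Only (Low, R1) has each player best-responding; Nash payoffs (15, 11).
Novax's commitment gain: 14 − 11 = 3.

3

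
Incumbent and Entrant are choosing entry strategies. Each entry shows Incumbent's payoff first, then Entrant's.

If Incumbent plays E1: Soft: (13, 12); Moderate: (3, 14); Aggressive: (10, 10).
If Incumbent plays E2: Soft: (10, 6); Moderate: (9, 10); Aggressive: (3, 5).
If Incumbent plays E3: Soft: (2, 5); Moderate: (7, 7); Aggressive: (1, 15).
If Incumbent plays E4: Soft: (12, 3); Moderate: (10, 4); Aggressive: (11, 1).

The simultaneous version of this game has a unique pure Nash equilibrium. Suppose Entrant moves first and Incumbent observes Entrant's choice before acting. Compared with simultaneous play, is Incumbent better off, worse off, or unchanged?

better off

Incumbent best-responds to each possible Entrant move:
- Soft: BR = E1, leader payoff 12.
- Moderate: BR = E4, leader payoff 4.
- Aggressive: BR = E4, leader payoff 1.
Among 12, 4, 1, the best is 12 at Soft. Subgame-perfect outcome: (E1, Soft) with payoffs (13, 12).
Under simultaneous play:
Incumbent's best replies: Soft→E1; Moderate→E4; Aggressive→E4.
Entrant's best replies: E1→Moderate; E2→Moderate; E3→Aggressive; E4→Moderate.
Only (E4, Moderate) has each player best-responding; Nash payoffs (10, 4).
Incumbent earns 13 sequentially versus 10 at the Nash outcome: better off.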